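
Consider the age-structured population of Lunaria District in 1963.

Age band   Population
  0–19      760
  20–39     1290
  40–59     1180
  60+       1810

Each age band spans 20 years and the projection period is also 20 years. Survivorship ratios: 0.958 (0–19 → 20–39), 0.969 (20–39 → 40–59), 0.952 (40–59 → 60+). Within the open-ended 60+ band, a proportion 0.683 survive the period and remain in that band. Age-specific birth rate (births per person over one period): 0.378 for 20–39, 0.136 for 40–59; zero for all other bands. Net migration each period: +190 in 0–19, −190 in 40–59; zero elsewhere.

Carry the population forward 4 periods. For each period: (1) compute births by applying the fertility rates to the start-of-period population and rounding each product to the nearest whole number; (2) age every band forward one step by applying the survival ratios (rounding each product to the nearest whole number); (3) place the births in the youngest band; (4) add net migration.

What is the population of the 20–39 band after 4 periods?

540

— Period 1 —
Births: 1290 × 0.378 = 488, 1180 × 0.136 = 160 → 648
20–39: 760 × 0.958 = 728
40–59: 1290 × 0.969 = 1250
60+: 1180 × 0.952 + 1810 × 0.683 = 1123 + 1236 = 2359
Net migration: 0–19 + 190 → 838; 40–59 − 190 → 1060
Giving 838 / 728 / 1060 / 2359.
— Period 2 —
Births: 728 × 0.378 = 275, 1060 × 0.136 = 144 → 419
20–39: 838 × 0.958 = 803
40–59: 728 × 0.969 = 705
60+: 1060 × 0.952 + 2359 × 0.683 = 1009 + 1611 = 2620
Net migration: 0–19 + 190 → 609; 40–59 − 190 → 515
Giving 609 / 803 / 515 / 2620.
— Period 3 —
Births: 803 × 0.378 = 304, 515 × 0.136 = 70 → 374
20–39: 609 × 0.958 = 583
40–59: 803 × 0.969 = 778
60+: 515 × 0.952 + 2620 × 0.683 = 490 + 1789 = 2279
Net migration: 0–19 + 190 → 564; 40–59 − 190 → 588
Giving 564 / 583 / 588 / 2279.
— Period 4 —
Births: 583 × 0.378 = 220, 588 × 0.136 = 80 → 300
20–39: 564 × 0.958 = 540
40–59: 583 × 0.969 = 565
60+: 588 × 0.952 + 2279 × 0.683 = 560 + 1557 = 2117
Net migration: 0–19 + 190 → 490; 40–59 − 190 → 375
Giving 490 / 540 / 375 / 2117.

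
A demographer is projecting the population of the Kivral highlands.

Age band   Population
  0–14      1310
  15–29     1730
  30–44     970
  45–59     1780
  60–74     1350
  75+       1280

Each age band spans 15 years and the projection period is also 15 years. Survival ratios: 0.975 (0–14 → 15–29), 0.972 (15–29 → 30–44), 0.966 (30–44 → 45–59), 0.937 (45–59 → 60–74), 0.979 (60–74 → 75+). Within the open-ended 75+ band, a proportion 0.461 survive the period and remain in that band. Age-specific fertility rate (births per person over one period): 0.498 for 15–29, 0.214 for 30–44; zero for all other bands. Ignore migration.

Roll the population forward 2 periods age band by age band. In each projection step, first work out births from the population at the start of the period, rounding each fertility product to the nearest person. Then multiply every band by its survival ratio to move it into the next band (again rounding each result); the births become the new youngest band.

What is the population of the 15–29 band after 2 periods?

After projecting period 1:
Births: 1730 × 0.498 = 862, 970 × 0.214 = 208 — total 1070
15–29: 1310 × 0.975 = 1277
30–44: 1730 × 0.972 = 1682
45–59: 970 × 0.966 = 937
60–74: 1780 × 0.937 = 1668
75+: 1350 × 0.979 + 1280 × 0.461 = 1322 + 590 = 1912
End of period: [1070, 1277, 1682, 937, 1668, 1912]
After projecting period 2:
Births: 1277 × 0.498 = 636, 1682 × 0.214 = 360 — total 996
15–29: 1070 × 0.975 = 1043
30–44: 1277 × 0.972 = 1241
45–59: 1682 × 0.966 = 1625
60–74: 937 × 0.937 = 878
75+: 1668 × 0.979 + 1912 × 0.461 = 1633 + 881 = 2514
End of period: [996, 1043, 1241, 1625, 878, 2514]

1043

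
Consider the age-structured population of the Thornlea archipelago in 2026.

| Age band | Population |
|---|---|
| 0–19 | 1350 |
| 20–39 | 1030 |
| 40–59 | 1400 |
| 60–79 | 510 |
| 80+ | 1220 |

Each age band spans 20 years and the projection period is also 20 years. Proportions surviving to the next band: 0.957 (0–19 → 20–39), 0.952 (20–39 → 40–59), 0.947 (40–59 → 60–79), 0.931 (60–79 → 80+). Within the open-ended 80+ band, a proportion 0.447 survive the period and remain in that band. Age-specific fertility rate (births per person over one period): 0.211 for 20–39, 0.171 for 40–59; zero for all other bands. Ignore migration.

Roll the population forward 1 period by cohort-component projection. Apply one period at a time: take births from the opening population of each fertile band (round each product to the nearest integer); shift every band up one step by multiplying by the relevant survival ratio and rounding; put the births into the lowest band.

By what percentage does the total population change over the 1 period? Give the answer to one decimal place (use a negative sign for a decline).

— Period 1 —
Births: 1030 × 0.211 = 217  |  1400 × 0.171 = 239 → 456
20–39: 1350 × 0.957 = 1292
40–59: 1030 × 0.952 = 981
60–79: 1400 × 0.947 = 1326
80+: 510 × 0.931 + 1220 × 0.447 = 475 + 545 = 1020
Population now: 0–19=456, 20–39=1292, 40–59=981, 60–79=1326, 80+=1020
Total: 5510 → 5075; change = -435; percentage change = -7.9%

-7.9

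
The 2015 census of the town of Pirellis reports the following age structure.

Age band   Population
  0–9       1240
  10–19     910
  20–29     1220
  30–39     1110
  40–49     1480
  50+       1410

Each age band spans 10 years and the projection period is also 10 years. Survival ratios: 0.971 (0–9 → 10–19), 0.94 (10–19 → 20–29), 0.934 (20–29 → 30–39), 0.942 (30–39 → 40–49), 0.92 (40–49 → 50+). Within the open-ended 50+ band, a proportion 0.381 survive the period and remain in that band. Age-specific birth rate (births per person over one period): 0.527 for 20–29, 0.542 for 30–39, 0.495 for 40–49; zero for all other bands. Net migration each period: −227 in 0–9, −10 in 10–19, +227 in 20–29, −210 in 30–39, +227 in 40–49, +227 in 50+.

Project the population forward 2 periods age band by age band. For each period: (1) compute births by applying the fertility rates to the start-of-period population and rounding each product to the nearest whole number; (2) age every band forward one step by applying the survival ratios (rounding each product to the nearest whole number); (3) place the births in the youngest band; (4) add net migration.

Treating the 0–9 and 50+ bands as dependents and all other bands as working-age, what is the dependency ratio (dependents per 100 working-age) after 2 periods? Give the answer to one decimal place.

After projecting period 1:
Births: 1220 × 0.527 = 643, 1110 × 0.542 = 602, 1480 × 0.495 = 733 ⇒ total 1978
10–19: 1240 × 0.971 = 1204
20–29: 910 × 0.94 = 855
30–39: 1220 × 0.934 = 1139
40–49: 1110 × 0.942 = 1046
50+: 1480 × 0.92 + 1410 × 0.381 = 1362 + 537 = 1899
Net migration: 0–9 − 227 → 1751; 10–19 − 10 → 1194; 20–29 + 227 → 1082; 30–39 − 210 → 929; 40–49 + 227 → 1273; 50+ + 227 → 2126
End of period: [1751, 1194, 1082, 929, 1273, 2126]
After projecting period 2:
Births: 1082 × 0.527 = 570, 929 × 0.542 = 504, 1273 × 0.495 = 630 ⇒ total 1704
10–19: 1751 × 0.971 = 1700
20–29: 1194 × 0.94 = 1122
30–39: 1082 × 0.934 = 1011
40–49: 929 × 0.942 = 875
50+: 1273 × 0.92 + 2126 × 0.381 = 1171 + 810 = 1981
Net migration: 0–9 − 227 → 1477; 10–19 − 10 → 1690; 20–29 + 227 → 1349; 30–39 − 210 → 801; 40–49 + 227 → 1102; 50+ + 227 → 2208
End of period: [1477, 1690, 1349, 801, 1102, 2208]
Dependents (band 0–9 + band 50+) = 1477 + 2208 = 3685; working-age = 4942; ratio = 3685/4942 × 100 = 74.6

74.6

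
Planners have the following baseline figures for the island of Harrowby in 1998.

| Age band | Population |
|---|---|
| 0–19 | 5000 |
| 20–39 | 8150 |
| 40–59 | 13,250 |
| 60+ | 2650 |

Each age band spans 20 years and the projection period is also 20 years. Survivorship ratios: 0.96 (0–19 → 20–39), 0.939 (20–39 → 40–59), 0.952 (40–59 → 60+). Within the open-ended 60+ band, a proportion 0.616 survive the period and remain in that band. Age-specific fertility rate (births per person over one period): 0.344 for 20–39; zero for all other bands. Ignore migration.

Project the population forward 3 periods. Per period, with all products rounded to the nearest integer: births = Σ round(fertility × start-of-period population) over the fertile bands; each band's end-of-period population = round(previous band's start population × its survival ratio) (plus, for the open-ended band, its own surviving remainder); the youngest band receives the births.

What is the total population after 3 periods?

Call the bands 1 to 4, youngest first.
After projecting period 1:
Births: 8150 × 0.344 = 2804
Band 2: 5000 × 0.96 = 4800
Band 3: 8150 × 0.939 = 7653
Band 4: 13250 × 0.952 + 2650 × 0.616 = 12614 + 1632 = 14246
Population now: 0–19=2804, 20–39=4800, 40–59=7653, 60+=14246
After projecting period 2:
Births: 4800 × 0.344 = 1651
Band 2: 2804 × 0.96 = 2692
Band 3: 4800 × 0.939 = 4507
Band 4: 7653 × 0.952 + 14246 × 0.616 = 7286 + 8776 = 16062
Population now: 0–19=1651, 20–39=2692, 40–59=4507, 60+=16062
After projecting period 3:
Births: 2692 × 0.344 = 926
Band 2: 1651 × 0.96 = 1585
Band 3: 2692 × 0.939 = 2528
Band 4: 4507 × 0.952 + 16062 × 0.616 = 4291 + 9894 = 14185
Population now: 0–19=926, 20–39=1585, 40–59=2528, 60+=14185
Total after period 3: 926 + 1585 + 2528 + 14185 = 19224

19224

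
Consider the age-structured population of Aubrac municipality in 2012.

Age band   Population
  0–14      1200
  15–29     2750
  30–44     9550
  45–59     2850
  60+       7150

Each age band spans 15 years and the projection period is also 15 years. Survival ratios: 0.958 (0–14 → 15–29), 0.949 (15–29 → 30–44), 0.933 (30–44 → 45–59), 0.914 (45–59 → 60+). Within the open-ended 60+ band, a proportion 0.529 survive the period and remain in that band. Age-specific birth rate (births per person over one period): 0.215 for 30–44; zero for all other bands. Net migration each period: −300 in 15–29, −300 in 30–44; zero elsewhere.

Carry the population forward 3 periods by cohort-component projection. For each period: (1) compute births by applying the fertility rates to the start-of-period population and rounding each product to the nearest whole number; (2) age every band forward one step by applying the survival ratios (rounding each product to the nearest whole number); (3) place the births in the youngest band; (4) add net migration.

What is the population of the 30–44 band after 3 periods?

1282

[period 1]
Births: 9550 * 0.215 = 2053
15–29: 1200 * 0.958 = 1150
30–44: 2750 * 0.949 = 2610
45–59: 9550 * 0.933 = 8910
60+: 2850 * 0.914 + 7150 * 0.529 = 2605 + 3782 = 6387
Net migration: 15–29 − 300 → 850; 30–44 − 300 → 2310
End of period: [2053, 850, 2310, 8910, 6387]
[period 2]
Births: 2310 * 0.215 = 497
15–29: 2053 * 0.958 = 1967
30–44: 850 * 0.949 = 807
45–59: 2310 * 0.933 = 2155
60+: 8910 * 0.914 + 6387 * 0.529 = 8144 + 3379 = 11523
Net migration: 15–29 − 300 → 1667; 30–44 − 300 → 507
End of period: [497, 1667, 507, 2155, 11523]
[period 3]
Births: 507 * 0.215 = 109
15–29: 497 * 0.958 = 476
30–44: 1667 * 0.949 = 1582
45–59: 507 * 0.933 = 473
60+: 2155 * 0.914 + 11523 * 0.529 = 1970 + 6096 = 8066
Net migration: 15–29 − 300 → 176; 30–44 − 300 → 1282
End of period: [109, 176, 1282, 473, 8066]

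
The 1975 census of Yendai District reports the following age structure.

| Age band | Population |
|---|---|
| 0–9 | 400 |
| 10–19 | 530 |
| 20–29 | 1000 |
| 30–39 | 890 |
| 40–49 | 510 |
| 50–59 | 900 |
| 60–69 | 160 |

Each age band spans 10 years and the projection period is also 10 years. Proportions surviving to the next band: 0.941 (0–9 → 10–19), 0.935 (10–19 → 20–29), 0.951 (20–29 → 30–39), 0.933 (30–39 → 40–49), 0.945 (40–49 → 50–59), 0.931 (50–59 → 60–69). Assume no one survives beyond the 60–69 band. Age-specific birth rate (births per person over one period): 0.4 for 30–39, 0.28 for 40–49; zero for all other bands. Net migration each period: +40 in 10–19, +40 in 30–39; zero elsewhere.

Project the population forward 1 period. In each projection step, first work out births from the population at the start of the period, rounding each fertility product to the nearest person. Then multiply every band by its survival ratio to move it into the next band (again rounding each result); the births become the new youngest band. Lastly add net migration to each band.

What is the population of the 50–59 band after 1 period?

482

After projecting period 1:
Births: 890 × 0.4 = 356 ; 510 × 0.28 = 143 ⇒ total 499
10–19: 400 × 0.941 = 376
20–29: 530 × 0.935 = 496
30–39: 1000 × 0.951 = 951
40–49: 890 × 0.933 = 830
50–59: 510 × 0.945 = 482
60–69: 900 × 0.931 = 838
Net migration: 10–19 + 40 → 416; 30–39 + 40 → 991
→ [499, 416, 496, 991, 830, 482, 838]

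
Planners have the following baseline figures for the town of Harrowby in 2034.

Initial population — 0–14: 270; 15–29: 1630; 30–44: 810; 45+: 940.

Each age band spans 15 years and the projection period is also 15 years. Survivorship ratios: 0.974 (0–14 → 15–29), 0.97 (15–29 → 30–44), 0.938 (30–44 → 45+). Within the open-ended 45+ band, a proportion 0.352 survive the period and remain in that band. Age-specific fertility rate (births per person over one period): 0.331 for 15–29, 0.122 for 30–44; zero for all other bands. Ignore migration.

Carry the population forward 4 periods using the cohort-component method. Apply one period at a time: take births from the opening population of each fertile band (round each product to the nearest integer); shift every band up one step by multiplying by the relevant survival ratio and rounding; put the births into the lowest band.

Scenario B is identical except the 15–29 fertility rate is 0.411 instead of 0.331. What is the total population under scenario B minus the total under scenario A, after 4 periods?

279

Call the groups 1 to 4, youngest first.
— Period 1 —
Births: 1630 × 0.331 = 540  |  810 × 0.122 = 99 ⇒ total 639
Group 2: 270 × 0.974 = 263
Group 3: 1630 × 0.97 = 1581
Group 4: 810 × 0.938 + 940 × 0.352 = 760 + 331 = 1091
Giving 639 / 263 / 1581 / 1091.
— Period 2 —
Births: 263 × 0.331 = 87  |  1581 × 0.122 = 193 ⇒ total 280
Group 2: 639 × 0.974 = 622
Group 3: 263 × 0.97 = 255
Group 4: 1581 × 0.938 + 1091 × 0.352 = 1483 + 384 = 1867
Giving 280 / 622 / 255 / 1867.
— Period 3 —
Births: 622 × 0.331 = 206  |  255 × 0.122 = 31 ⇒ total 237
Group 2: 280 × 0.974 = 273
Group 3: 622 × 0.97 = 603
Group 4: 255 × 0.938 + 1867 × 0.352 = 239 + 657 = 896
Giving 237 / 273 / 603 / 896.
— Period 4 —
Births: 273 × 0.331 = 90  |  603 × 0.122 = 74 ⇒ total 164
Group 2: 237 × 0.974 = 231
Group 3: 273 × 0.97 = 265
Group 4: 603 × 0.938 + 896 × 0.352 = 566 + 315 = 881
Giving 164 / 231 / 265 / 881.
Scenario A total after 4 periods: 1541
Scenario B projection —
— Period 1 —
Births: 1630 × 0.411 = 670  |  810 × 0.122 = 99 ⇒ total 769
Group 2: 270 × 0.974 = 263
Group 3: 1630 × 0.97 = 1581
Group 4: 810 × 0.938 + 940 × 0.352 = 760 + 331 = 1091
Giving 769 / 263 / 1581 / 1091.
— Period 2 —
Births: 263 × 0.411 = 108  |  1581 × 0.122 = 193 ⇒ total 301
Group 2: 769 × 0.974 = 749
Group 3: 263 × 0.97 = 255
Group 4: 1581 × 0.938 + 1091 × 0.352 = 1483 + 384 = 1867
Giving 301 / 749 / 255 / 1867.
— Period 3 —
Births: 749 × 0.411 = 308  |  255 × 0.122 = 31 ⇒ total 339
Group 2: 301 × 0.974 = 293
Group 3: 749 × 0.97 = 727
Group 4: 255 × 0.938 + 1867 × 0.352 = 239 + 657 = 896
Giving 339 / 293 / 727 / 896.
— Period 4 —
Births: 293 × 0.411 = 120  |  727 × 0.122 = 89 ⇒ total 209
Group 2: 339 × 0.974 = 330
Group 3: 293 × 0.97 = 284
Group 4: 727 × 0.938 + 896 × 0.352 = 682 + 315 = 997
Giving 209 / 330 / 284 / 997.
Scenario B total after 4 periods: 1820
Difference B − A = 1820 − 1541 = 279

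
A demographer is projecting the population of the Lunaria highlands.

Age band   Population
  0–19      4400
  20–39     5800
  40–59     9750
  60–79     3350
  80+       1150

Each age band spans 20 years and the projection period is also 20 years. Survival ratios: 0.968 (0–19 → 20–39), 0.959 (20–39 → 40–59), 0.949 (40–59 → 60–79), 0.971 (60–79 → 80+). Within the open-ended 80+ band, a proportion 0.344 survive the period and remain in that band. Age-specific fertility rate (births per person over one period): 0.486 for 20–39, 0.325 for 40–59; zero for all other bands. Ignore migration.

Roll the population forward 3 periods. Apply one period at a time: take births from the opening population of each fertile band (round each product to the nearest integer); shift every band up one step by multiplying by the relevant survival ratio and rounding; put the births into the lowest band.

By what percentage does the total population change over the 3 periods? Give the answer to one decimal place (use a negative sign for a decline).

Period 1:
Births: 5800 × 0.486 = 2819, 9750 × 0.325 = 3169 — total 5988
20–39: 4400 × 0.968 = 4259
40–59: 5800 × 0.959 = 5562
60–79: 9750 × 0.949 = 9253
80+: 3350 × 0.971 + 1150 × 0.344 = 3253 + 396 = 3649
Population now: 0–19=5988, 20–39=4259, 40–59=5562, 60–79=9253, 80+=3649
Period 2:
Births: 4259 × 0.486 = 2070, 5562 × 0.325 = 1808 — total 3878
20–39: 5988 × 0.968 = 5796
40–59: 4259 × 0.959 = 4084
60–79: 5562 × 0.949 = 5278
80+: 9253 × 0.971 + 3649 × 0.344 = 8985 + 1255 = 10240
Population now: 0–19=3878, 20–39=5796, 40–59=4084, 60–79=5278, 80+=10240
Period 3:
Births: 5796 × 0.486 = 2817, 4084 × 0.325 = 1327 — total 4144
20–39: 3878 × 0.968 = 3754
40–59: 5796 × 0.959 = 5558
60–79: 4084 × 0.949 = 3876
80+: 5278 × 0.971 + 10240 × 0.344 = 5125 + 3523 = 8648
Population now: 0–19=4144, 20–39=3754, 40–59=5558, 60–79=3876, 80+=8648
Total: 24450 → 25980; change = 1530; percentage change = 6.3%

6.3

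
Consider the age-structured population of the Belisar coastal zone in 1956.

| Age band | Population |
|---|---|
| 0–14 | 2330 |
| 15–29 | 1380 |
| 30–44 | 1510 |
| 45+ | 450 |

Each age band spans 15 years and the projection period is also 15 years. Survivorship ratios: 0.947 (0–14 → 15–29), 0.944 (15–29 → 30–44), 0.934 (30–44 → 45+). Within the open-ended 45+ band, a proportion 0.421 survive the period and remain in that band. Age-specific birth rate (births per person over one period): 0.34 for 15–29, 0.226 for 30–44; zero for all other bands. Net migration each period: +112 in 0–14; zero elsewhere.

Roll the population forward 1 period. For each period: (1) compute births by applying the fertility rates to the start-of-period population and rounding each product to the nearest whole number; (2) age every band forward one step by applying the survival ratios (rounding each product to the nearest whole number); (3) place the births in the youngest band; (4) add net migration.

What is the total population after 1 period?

Period 1.
Births: 1380 × 0.34 = 469, 1510 × 0.226 = 341 → total 810
15–29: 2330 × 0.947 = 2207
30–44: 1380 × 0.944 = 1303
45+: 1510 × 0.934 + 450 × 0.421 = 1410 + 189 = 1599
Net migration: 0–14 + 112 → 922
End of period: [922, 2207, 1303, 1599]
Total after period 1: 922 + 2207 + 1303 + 1599 = 6031

6031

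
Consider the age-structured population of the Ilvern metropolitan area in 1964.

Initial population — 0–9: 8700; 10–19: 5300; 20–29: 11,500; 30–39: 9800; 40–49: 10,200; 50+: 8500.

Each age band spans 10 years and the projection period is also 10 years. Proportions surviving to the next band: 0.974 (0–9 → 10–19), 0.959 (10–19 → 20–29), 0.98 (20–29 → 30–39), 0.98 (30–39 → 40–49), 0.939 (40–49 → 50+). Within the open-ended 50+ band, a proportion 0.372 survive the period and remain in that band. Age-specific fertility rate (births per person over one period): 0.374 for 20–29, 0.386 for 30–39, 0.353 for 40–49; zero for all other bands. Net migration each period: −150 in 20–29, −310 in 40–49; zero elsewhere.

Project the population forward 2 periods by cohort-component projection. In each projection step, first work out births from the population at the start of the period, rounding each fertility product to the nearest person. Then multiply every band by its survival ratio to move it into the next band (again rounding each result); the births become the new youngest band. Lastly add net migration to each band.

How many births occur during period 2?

After projecting period 1:
Births: 11500 × 0.374 = 4301 ; 9800 × 0.386 = 3783 ; 10200 × 0.353 = 3601 → 11685
10–19: 8700 × 0.974 = 8474
20–29: 5300 × 0.959 = 5083
30–39: 11500 × 0.98 = 11270
40–49: 9800 × 0.98 = 9604
50+: 10200 × 0.939 + 8500 × 0.372 = 9578 + 3162 = 12740
Net migration: 20–29 − 150 → 4933; 40–49 − 310 → 9294
End of period: [11685, 8474, 4933, 11270, 9294, 12740]
After projecting period 2:
Births: 4933 × 0.374 = 1845 ; 11270 × 0.386 = 4350 ; 9294 × 0.353 = 3281 → 9476
10–19: 11685 × 0.974 = 11381
20–29: 8474 × 0.959 = 8127
30–39: 4933 × 0.98 = 4834
40–49: 11270 × 0.98 = 11045
50+: 9294 × 0.939 + 12740 × 0.372 = 8727 + 4739 = 13466
Net migration: 20–29 − 150 → 7977; 40–49 − 310 → 10735
End of period: [9476, 11381, 7977, 4834, 10735, 13466]

9476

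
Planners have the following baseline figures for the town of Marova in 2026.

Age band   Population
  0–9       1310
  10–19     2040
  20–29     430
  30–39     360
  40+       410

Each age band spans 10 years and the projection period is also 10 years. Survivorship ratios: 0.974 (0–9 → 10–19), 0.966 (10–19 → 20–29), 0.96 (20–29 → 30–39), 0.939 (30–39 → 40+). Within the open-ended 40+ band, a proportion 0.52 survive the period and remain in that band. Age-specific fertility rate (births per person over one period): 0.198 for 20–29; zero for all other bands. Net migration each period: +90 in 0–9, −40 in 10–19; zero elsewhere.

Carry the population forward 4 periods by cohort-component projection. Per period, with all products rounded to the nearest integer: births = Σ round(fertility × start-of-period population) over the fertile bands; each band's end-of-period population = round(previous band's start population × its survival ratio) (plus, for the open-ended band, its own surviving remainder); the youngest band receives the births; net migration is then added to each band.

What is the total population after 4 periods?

3110

After projecting period 1:
Births: 430 * 0.198 = 85
10–19: 1310 * 0.974 = 1276
20–29: 2040 * 0.966 = 1971
30–39: 430 * 0.96 = 413
40+: 360 * 0.939 + 410 * 0.52 = 338 + 213 = 551
Net migration: 0–9 + 90 → 175; 10–19 − 40 → 1236
Giving 175 / 1236 / 1971 / 413 / 551.
After projecting period 2:
Births: 1971 * 0.198 = 390
10–19: 175 * 0.974 = 170
20–29: 1236 * 0.966 = 1194
30–39: 1971 * 0.96 = 1892
40+: 413 * 0.939 + 551 * 0.52 = 388 + 287 = 675
Net migration: 0–9 + 90 → 480; 10–19 − 40 → 130
Giving 480 / 130 / 1194 / 1892 / 675.
After projecting period 3:
Births: 1194 * 0.198 = 236
10–19: 480 * 0.974 = 468
20–29: 130 * 0.966 = 126
30–39: 1194 * 0.96 = 1146
40+: 1892 * 0.939 + 675 * 0.52 = 1777 + 351 = 2128
Net migration: 0–9 + 90 → 326; 10–19 − 40 → 428
Giving 326 / 428 / 126 / 1146 / 2128.
After projecting period 4:
Births: 126 * 0.198 = 25
10–19: 326 * 0.974 = 318
20–29: 428 * 0.966 = 413
30–39: 126 * 0.96 = 121
40+: 1146 * 0.939 + 2128 * 0.52 = 1076 + 1107 = 2183
Net migration: 0–9 + 90 → 115; 10–19 − 40 → 278
Giving 115 / 278 / 413 / 121 / 2183.
Total after period 4: 115 + 278 + 413 + 121 + 2183 = 3110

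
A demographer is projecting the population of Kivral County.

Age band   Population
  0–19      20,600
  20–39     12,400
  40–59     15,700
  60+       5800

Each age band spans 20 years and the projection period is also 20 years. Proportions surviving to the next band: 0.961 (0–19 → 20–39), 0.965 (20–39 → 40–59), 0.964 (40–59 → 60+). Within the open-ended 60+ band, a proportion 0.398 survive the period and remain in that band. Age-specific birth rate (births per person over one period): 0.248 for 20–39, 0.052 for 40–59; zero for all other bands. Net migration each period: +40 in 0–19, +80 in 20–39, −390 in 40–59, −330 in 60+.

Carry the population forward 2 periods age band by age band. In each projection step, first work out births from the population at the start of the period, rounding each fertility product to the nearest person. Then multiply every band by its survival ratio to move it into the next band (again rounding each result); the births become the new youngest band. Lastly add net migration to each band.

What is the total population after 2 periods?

Period 1:
Births: 12400 × 0.248 = 3075  |  15700 × 0.052 = 816 → 3891
20–39: 20600 × 0.961 = 19797
40–59: 12400 × 0.965 = 11966
60+: 15700 × 0.964 + 5800 × 0.398 = 15135 + 2308 = 17443
Net migration: 0–19 + 40 → 3931; 20–39 + 80 → 19877; 40–59 − 390 → 11576; 60+ − 330 → 17113
Giving 3931 / 19877 / 11576 / 17113.
Period 2:
Births: 19877 × 0.248 = 4929  |  11576 × 0.052 = 602 → 5531
20–39: 3931 × 0.961 = 3778
40–59: 19877 × 0.965 = 19181
60+: 11576 × 0.964 + 17113 × 0.398 = 11159 + 6811 = 17970
Net migration: 0–19 + 40 → 5571; 20–39 + 80 → 3858; 40–59 − 390 → 18791; 60+ − 330 → 17640
Giving 5571 / 3858 / 18791 / 17640.
Total after period 2: 5571 + 3858 + 18791 + 17640 = 45860

45860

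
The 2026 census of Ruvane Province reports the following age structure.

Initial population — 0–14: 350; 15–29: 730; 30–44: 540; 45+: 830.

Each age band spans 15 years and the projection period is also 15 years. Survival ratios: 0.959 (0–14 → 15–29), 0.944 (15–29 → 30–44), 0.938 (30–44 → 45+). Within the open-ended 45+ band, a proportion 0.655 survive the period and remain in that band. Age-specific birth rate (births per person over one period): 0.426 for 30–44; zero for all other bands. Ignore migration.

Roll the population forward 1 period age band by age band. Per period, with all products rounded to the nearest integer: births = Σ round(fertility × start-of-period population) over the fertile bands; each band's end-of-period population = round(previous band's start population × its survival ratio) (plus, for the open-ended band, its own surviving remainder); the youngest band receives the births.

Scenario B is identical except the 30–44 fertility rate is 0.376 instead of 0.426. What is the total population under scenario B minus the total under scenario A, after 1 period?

After projecting period 1:
Births: 540 × 0.426 = 230
15–29: 350 × 0.959 = 336
30–44: 730 × 0.944 = 689
45+: 540 × 0.938 + 830 × 0.655 = 507 + 544 = 1051
Population now: 0–14=230, 15–29=336, 30–44=689, 45+=1051
Scenario A total after 1 period: 2306
Scenario B projection —
After projecting period 1:
Births: 540 × 0.376 = 203
15–29: 350 × 0.959 = 336
30–44: 730 × 0.944 = 689
45+: 540 × 0.938 + 830 × 0.655 = 507 + 544 = 1051
Population now: 0–14=203, 15–29=336, 30–44=689, 45+=1051
Scenario B total after 1 period: 2279
Difference B − A = 2279 − 2306 = -27

-27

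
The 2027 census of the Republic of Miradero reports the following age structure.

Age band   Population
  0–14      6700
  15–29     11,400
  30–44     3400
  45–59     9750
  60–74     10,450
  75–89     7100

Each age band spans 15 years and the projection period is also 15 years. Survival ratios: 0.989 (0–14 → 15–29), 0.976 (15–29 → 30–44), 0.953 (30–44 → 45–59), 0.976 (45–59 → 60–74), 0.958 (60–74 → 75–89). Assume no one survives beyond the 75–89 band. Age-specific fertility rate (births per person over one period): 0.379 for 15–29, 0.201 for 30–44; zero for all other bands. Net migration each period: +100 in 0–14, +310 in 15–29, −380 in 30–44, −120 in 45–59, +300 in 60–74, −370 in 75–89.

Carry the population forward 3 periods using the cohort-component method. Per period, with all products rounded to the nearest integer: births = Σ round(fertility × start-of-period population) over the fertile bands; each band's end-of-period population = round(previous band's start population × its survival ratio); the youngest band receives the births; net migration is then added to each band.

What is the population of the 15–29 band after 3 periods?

5145

[period 1]
Births: 11400 × 0.379 = 4321  |  3400 × 0.201 = 683 → 5004
15–29: 6700 × 0.989 = 6626
30–44: 11400 × 0.976 = 11126
45–59: 3400 × 0.953 = 3240
60–74: 9750 × 0.976 = 9516
75–89: 10450 × 0.958 = 10011
Net migration: 0–14 + 100 → 5104; 15–29 + 310 → 6936; 30–44 − 380 → 10746; 45–59 − 120 → 3120; 60–74 + 300 → 9816; 75–89 − 370 → 9641
Giving 5104 / 6936 / 10746 / 3120 / 9816 / 9641.
[period 2]
Births: 6936 × 0.379 = 2629  |  10746 × 0.201 = 2160 → 4789
15–29: 5104 × 0.989 = 5048
30–44: 6936 × 0.976 = 6770
45–59: 10746 × 0.953 = 10241
60–74: 3120 × 0.976 = 3045
75–89: 9816 × 0.958 = 9404
Net migration: 0–14 + 100 → 4889; 15–29 + 310 → 5358; 30–44 − 380 → 6390; 45–59 − 120 → 10121; 60–74 + 300 → 3345; 75–89 − 370 → 9034
Giving 4889 / 5358 / 6390 / 10121 / 3345 / 9034.
[period 3]
Births: 5358 × 0.379 = 2031  |  6390 × 0.201 = 1284 → 3315
15–29: 4889 × 0.989 = 4835
30–44: 5358 × 0.976 = 5229
45–59: 6390 × 0.953 = 6090
60–74: 10121 × 0.976 = 9878
75–89: 3345 × 0.958 = 3205
Net migration: 0–14 + 100 → 3415; 15–29 + 310 → 5145; 30–44 − 380 → 4849; 45–59 − 120 → 5970; 60–74 + 300 → 10178; 75–89 − 370 → 2835
Giving 3415 / 5145 / 4849 / 5970 / 10178 / 2835.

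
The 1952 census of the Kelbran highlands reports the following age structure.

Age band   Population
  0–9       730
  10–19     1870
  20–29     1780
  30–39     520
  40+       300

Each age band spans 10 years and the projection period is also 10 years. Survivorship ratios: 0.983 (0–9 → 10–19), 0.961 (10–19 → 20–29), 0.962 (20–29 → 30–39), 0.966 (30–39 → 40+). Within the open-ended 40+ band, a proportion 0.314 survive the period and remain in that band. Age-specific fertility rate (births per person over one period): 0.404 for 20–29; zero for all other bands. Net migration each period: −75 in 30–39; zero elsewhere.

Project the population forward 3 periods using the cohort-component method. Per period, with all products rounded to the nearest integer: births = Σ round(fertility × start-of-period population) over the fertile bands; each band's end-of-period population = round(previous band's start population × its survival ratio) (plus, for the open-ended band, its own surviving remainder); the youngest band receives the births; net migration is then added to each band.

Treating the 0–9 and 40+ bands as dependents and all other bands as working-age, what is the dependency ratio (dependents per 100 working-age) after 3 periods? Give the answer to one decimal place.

Period 1.
Births: 1780 * 0.404 = 719
10–19: 730 * 0.983 = 718
20–29: 1870 * 0.961 = 1797
30–39: 1780 * 0.962 = 1712
40+: 520 * 0.966 + 300 * 0.314 = 502 + 94 = 596
Net migration: 30–39 − 75 → 1637
→ [719, 718, 1797, 1637, 596]
Period 2.
Births: 1797 * 0.404 = 726
10–19: 719 * 0.983 = 707
20–29: 718 * 0.961 = 690
30–39: 1797 * 0.962 = 1729
40+: 1637 * 0.966 + 596 * 0.314 = 1581 + 187 = 1768
Net migration: 30–39 − 75 → 1654
→ [726, 707, 690, 1654, 1768]
Period 3.
Births: 690 * 0.404 = 279
10–19: 726 * 0.983 = 714
20–29: 707 * 0.961 = 679
30–39: 690 * 0.962 = 664
40+: 1654 * 0.966 + 1768 * 0.314 = 1598 + 555 = 2153
Net migration: 30–39 − 75 → 589
→ [279, 714, 679, 589, 2153]
Dependents (band 0–9 + band 40+) = 279 + 2153 = 2432; working-age = 1982; ratio = 2432/1982 × 100 = 122.7

122.7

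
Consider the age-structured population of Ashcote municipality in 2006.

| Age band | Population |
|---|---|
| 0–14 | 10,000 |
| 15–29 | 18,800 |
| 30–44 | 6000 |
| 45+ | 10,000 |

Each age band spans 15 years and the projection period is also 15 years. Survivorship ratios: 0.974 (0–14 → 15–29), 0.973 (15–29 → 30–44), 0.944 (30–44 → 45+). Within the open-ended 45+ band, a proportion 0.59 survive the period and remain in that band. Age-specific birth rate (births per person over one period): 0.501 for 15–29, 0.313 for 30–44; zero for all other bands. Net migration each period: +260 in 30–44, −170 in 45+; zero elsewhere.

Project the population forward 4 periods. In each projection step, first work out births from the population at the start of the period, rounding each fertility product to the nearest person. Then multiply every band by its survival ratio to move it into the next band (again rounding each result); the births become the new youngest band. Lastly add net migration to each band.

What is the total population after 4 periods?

51255

[period 1]
Births: 18800 × 0.501 = 9419, 6000 × 0.313 = 1878 — total 11297
15–29: 10000 × 0.974 = 9740
30–44: 18800 × 0.973 = 18292
45+: 6000 × 0.944 + 10000 × 0.59 = 5664 + 5900 = 11564
Net migration: 30–44 + 260 → 18552; 45+ − 170 → 11394
→ [11297, 9740, 18552, 11394]
[period 2]
Births: 9740 × 0.501 = 4880, 18552 × 0.313 = 5807 — total 10687
15–29: 11297 × 0.974 = 11003
30–44: 9740 × 0.973 = 9477
45+: 18552 × 0.944 + 11394 × 0.59 = 17513 + 6722 = 24235
Net migration: 30–44 + 260 → 9737; 45+ − 170 → 24065
→ [10687, 11003, 9737, 24065]
[period 3]
Births: 11003 × 0.501 = 5513, 9737 × 0.313 = 3048 — total 8561
15–29: 10687 × 0.974 = 10409
30–44: 11003 × 0.973 = 10706
45+: 9737 × 0.944 + 24065 × 0.59 = 9192 + 14198 = 23390
Net migration: 30–44 + 260 → 10966; 45+ − 170 → 23220
→ [8561, 10409, 10966, 23220]
[period 4]
Births: 10409 × 0.501 = 5215, 10966 × 0.313 = 3432 — total 8647
15–29: 8561 × 0.974 = 8338
30–44: 10409 × 0.973 = 10128
45+: 10966 × 0.944 + 23220 × 0.59 = 10352 + 13700 = 24052
Net migration: 30–44 + 260 → 10388; 45+ − 170 → 23882
→ [8647, 8338, 10388, 23882]
Total after period 4: 8647 + 8338 + 10388 + 23882 = 51255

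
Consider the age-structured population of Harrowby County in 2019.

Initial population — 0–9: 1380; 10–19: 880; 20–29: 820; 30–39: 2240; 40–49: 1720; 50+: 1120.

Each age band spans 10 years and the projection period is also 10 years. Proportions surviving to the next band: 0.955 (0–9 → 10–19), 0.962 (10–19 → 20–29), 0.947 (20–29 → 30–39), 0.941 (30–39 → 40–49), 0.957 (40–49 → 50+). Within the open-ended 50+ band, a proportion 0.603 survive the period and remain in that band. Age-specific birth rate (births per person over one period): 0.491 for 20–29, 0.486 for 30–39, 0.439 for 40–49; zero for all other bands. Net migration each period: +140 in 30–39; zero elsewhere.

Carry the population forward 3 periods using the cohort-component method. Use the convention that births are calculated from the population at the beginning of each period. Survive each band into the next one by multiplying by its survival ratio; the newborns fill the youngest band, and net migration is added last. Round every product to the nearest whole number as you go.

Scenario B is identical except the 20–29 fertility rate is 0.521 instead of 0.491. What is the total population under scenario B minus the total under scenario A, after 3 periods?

After projecting period 1:
Births: 820 × 0.491 = 403 ; 2240 × 0.486 = 1089 ; 1720 × 0.439 = 755 → 2247
10–19: 1380 × 0.955 = 1318
20–29: 880 × 0.962 = 847
30–39: 820 × 0.947 = 777
40–49: 2240 × 0.941 = 2108
50+: 1720 × 0.957 + 1120 × 0.603 = 1646 + 675 = 2321
Net migration: 30–39 + 140 → 917
Giving 2247 / 1318 / 847 / 917 / 2108 / 2321.
After projecting period 2:
Births: 847 × 0.491 = 416 ; 917 × 0.486 = 446 ; 2108 × 0.439 = 925 → 1787
10–19: 2247 × 0.955 = 2146
20–29: 1318 × 0.962 = 1268
30–39: 847 × 0.947 = 802
40–49: 917 × 0.941 = 863
50+: 2108 × 0.957 + 2321 × 0.603 = 2017 + 1400 = 3417
Net migration: 30–39 + 140 → 942
Giving 1787 / 2146 / 1268 / 942 / 863 / 3417.
After projecting period 3:
Births: 1268 × 0.491 = 623 ; 942 × 0.486 = 458 ; 863 × 0.439 = 379 → 1460
10–19: 1787 × 0.955 = 1707
20–29: 2146 × 0.962 = 2064
30–39: 1268 × 0.947 = 1201
40–49: 942 × 0.941 = 886
50+: 863 × 0.957 + 3417 × 0.603 = 826 + 2060 = 2886
Net migration: 30–39 + 140 → 1341
Giving 1460 / 1707 / 2064 / 1341 / 886 / 2886.
Scenario A total after 3 periods: 10344
Scenario B projection —
After projecting period 1:
Births: 820 × 0.521 = 427 ; 2240 × 0.486 = 1089 ; 1720 × 0.439 = 755 → 2271
10–19: 1380 × 0.955 = 1318
20–29: 880 × 0.962 = 847
30–39: 820 × 0.947 = 777
40–49: 2240 × 0.941 = 2108
50+: 1720 × 0.957 + 1120 × 0.603 = 1646 + 675 = 2321
Net migration: 30–39 + 140 → 917
Giving 2271 / 1318 / 847 / 917 / 2108 / 2321.
After projecting period 2:
Births: 847 × 0.521 = 441 ; 917 × 0.486 = 446 ; 2108 × 0.439 = 925 → 1812
10–19: 2271 × 0.955 = 2169
20–29: 1318 × 0.962 = 1268
30–39: 847 × 0.947 = 802
40–49: 917 × 0.941 = 863
50+: 2108 × 0.957 + 2321 × 0.603 = 2017 + 1400 = 3417
Net migration: 30–39 + 140 → 942
Giving 1812 / 2169 / 1268 / 942 / 863 / 3417.
After projecting period 3:
Births: 1268 × 0.521 = 661 ; 942 × 0.486 = 458 ; 863 × 0.439 = 379 → 1498
10–19: 1812 × 0.955 = 1730
20–29: 2169 × 0.962 = 2087
30–39: 1268 × 0.947 = 1201
40–49: 942 × 0.941 = 886
50+: 863 × 0.957 + 3417 × 0.603 = 826 + 2060 = 2886
Net migration: 30–39 + 140 → 1341
Giving 1498 / 1730 / 2087 / 1341 / 886 / 2886.
Scenario B total after 3 periods: 10428
Difference B − A = 10428 − 10344 = 84

84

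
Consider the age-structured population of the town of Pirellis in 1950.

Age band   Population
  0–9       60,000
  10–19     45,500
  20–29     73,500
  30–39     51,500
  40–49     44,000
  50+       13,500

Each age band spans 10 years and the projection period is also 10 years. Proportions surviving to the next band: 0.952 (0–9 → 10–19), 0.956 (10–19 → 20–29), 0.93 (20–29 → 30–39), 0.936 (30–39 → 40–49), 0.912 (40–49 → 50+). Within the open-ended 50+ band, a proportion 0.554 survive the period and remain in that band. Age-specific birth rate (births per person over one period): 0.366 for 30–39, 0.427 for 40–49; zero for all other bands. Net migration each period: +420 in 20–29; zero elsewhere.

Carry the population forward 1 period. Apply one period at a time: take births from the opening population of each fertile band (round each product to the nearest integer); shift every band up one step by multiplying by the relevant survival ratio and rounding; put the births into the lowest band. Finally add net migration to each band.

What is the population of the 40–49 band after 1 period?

Call the groups 1 to 6, youngest first.
— Period 1 —
Births: 51500 × 0.366 = 18849  |  44000 × 0.427 = 18788 — total 37637
Group 2: 60000 × 0.952 = 57120
Group 3: 45500 × 0.956 = 43498
Group 4: 73500 × 0.93 = 68355
Group 5: 51500 × 0.936 = 48204
Group 6: 44000 × 0.912 + 13500 × 0.554 = 40128 + 7479 = 47607
Net migration: Group 3 + 420 → 43918
Giving 37637 / 57120 / 43918 / 68355 / 48204 / 47607.

48204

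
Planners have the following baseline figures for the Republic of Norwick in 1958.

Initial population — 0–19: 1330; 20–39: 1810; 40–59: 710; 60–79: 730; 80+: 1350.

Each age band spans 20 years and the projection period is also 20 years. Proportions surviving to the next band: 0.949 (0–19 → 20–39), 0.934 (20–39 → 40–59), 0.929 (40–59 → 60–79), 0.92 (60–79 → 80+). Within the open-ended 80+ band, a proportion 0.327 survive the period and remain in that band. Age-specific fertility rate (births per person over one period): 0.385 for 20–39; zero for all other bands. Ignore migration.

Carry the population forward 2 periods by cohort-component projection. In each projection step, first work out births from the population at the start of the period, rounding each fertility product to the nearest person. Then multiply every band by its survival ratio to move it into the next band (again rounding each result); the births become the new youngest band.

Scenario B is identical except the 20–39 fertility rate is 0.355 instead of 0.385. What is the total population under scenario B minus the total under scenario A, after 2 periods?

Period 1.
Births: 1810 × 0.385 = 697
20–39: 1330 × 0.949 = 1262
40–59: 1810 × 0.934 = 1691
60–79: 710 × 0.929 = 660
80+: 730 × 0.92 + 1350 × 0.327 = 672 + 441 = 1113
→ [697, 1262, 1691, 660, 1113]
Period 2.
Births: 1262 × 0.385 = 486
20–39: 697 × 0.949 = 661
40–59: 1262 × 0.934 = 1179
60–79: 1691 × 0.929 = 1571
80+: 660 × 0.92 + 1113 × 0.327 = 607 + 364 = 971
→ [486, 661, 1179, 1571, 971]
Scenario A total after 2 periods: 4868
Scenario B projection —
Period 1.
Births: 1810 × 0.355 = 643
20–39: 1330 × 0.949 = 1262
40–59: 1810 × 0.934 = 1691
60–79: 710 × 0.929 = 660
80+: 730 × 0.92 + 1350 × 0.327 = 672 + 441 = 1113
→ [643, 1262, 1691, 660, 1113]
Period 2.
Births: 1262 × 0.355 = 448
20–39: 643 × 0.949 = 610
40–59: 1262 × 0.934 = 1179
60–79: 1691 × 0.929 = 1571
80+: 660 × 0.92 + 1113 × 0.327 = 607 + 364 = 971
→ [448, 610, 1179, 1571, 971]
Scenario B total after 2 periods: 4779
Difference B − A = 4779 − 4868 = -89

-89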